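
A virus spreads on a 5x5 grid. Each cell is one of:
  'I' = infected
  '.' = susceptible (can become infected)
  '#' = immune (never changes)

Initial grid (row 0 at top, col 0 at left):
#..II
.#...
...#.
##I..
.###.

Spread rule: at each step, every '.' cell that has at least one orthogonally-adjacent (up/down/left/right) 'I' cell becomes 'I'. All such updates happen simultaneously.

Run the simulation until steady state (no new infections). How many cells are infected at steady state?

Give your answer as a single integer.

Answer: 16

Derivation:
Step 0 (initial): 3 infected
Step 1: +5 new -> 8 infected
Step 2: +5 new -> 13 infected
Step 3: +2 new -> 15 infected
Step 4: +1 new -> 16 infected
Step 5: +0 new -> 16 infected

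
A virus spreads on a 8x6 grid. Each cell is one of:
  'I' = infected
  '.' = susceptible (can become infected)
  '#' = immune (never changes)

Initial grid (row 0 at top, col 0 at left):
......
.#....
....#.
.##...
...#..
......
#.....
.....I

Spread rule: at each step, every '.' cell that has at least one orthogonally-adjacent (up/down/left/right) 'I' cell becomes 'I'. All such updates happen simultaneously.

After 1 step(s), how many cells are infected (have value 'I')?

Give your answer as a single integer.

Step 0 (initial): 1 infected
Step 1: +2 new -> 3 infected

Answer: 3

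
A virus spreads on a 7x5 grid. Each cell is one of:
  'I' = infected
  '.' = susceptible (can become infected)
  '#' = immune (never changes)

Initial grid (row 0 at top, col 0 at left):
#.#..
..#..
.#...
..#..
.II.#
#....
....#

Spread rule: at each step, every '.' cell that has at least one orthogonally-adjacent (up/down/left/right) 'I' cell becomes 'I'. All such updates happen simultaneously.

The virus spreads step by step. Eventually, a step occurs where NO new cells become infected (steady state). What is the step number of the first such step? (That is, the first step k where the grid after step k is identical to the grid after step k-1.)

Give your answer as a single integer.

Answer: 7

Derivation:
Step 0 (initial): 2 infected
Step 1: +5 new -> 7 infected
Step 2: +5 new -> 12 infected
Step 3: +6 new -> 18 infected
Step 4: +4 new -> 22 infected
Step 5: +3 new -> 25 infected
Step 6: +2 new -> 27 infected
Step 7: +0 new -> 27 infected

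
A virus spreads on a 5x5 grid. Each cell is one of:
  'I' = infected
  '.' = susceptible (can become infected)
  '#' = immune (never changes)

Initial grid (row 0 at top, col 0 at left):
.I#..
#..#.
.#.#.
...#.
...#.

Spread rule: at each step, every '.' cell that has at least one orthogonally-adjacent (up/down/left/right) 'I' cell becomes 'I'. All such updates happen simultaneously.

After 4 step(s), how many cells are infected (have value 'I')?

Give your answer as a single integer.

Step 0 (initial): 1 infected
Step 1: +2 new -> 3 infected
Step 2: +1 new -> 4 infected
Step 3: +1 new -> 5 infected
Step 4: +1 new -> 6 infected

Answer: 6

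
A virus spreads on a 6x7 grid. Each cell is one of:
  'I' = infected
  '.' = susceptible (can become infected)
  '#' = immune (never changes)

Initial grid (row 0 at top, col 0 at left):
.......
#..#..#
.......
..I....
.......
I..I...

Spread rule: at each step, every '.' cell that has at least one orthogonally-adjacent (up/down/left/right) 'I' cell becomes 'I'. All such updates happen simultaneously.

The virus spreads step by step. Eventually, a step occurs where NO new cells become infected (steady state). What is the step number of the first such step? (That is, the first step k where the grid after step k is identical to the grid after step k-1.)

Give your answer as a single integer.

Answer: 8

Derivation:
Step 0 (initial): 3 infected
Step 1: +9 new -> 12 infected
Step 2: +8 new -> 20 infected
Step 3: +7 new -> 27 infected
Step 4: +6 new -> 33 infected
Step 5: +4 new -> 37 infected
Step 6: +1 new -> 38 infected
Step 7: +1 new -> 39 infected
Step 8: +0 new -> 39 infected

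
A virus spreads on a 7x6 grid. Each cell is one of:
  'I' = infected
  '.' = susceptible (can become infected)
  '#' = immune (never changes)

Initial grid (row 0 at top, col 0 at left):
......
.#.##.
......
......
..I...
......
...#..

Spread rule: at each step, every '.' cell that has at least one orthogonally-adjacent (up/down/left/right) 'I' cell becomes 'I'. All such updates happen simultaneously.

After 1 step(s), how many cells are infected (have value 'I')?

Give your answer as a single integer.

Step 0 (initial): 1 infected
Step 1: +4 new -> 5 infected

Answer: 5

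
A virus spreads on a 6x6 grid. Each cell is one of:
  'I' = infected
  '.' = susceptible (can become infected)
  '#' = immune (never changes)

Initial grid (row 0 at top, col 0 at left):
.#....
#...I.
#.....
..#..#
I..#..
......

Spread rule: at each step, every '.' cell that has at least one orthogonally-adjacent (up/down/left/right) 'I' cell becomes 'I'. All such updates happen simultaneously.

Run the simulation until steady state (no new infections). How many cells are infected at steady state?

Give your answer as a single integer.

Step 0 (initial): 2 infected
Step 1: +7 new -> 9 infected
Step 2: +9 new -> 18 infected
Step 3: +7 new -> 25 infected
Step 4: +3 new -> 28 infected
Step 5: +1 new -> 29 infected
Step 6: +0 new -> 29 infected

Answer: 29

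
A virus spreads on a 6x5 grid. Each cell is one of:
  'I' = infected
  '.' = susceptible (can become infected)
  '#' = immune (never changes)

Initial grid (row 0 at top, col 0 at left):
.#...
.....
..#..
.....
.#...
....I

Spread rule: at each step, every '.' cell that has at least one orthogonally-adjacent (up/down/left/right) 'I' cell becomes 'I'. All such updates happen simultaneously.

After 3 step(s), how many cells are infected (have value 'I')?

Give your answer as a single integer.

Step 0 (initial): 1 infected
Step 1: +2 new -> 3 infected
Step 2: +3 new -> 6 infected
Step 3: +4 new -> 10 infected

Answer: 10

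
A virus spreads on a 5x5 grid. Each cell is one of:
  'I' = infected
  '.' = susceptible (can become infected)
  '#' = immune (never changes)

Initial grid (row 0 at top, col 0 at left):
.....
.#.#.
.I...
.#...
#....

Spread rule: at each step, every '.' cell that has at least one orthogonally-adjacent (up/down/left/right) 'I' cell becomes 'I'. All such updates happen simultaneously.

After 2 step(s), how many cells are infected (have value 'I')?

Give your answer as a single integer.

Answer: 8

Derivation:
Step 0 (initial): 1 infected
Step 1: +2 new -> 3 infected
Step 2: +5 new -> 8 infected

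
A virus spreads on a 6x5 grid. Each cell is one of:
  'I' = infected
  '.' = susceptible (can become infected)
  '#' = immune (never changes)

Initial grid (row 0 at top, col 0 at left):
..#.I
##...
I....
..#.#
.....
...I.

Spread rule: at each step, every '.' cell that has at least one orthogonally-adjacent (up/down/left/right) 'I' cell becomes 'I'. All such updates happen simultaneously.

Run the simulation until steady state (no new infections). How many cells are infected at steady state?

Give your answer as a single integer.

Step 0 (initial): 3 infected
Step 1: +7 new -> 10 infected
Step 2: +9 new -> 19 infected
Step 3: +4 new -> 23 infected
Step 4: +0 new -> 23 infected

Answer: 23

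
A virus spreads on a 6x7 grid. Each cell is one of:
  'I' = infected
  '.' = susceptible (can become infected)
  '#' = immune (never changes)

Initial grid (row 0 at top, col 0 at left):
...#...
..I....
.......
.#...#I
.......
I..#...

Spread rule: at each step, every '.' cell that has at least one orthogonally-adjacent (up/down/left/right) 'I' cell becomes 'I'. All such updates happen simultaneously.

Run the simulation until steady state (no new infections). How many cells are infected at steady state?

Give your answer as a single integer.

Step 0 (initial): 3 infected
Step 1: +8 new -> 11 infected
Step 2: +13 new -> 24 infected
Step 3: +10 new -> 34 infected
Step 4: +4 new -> 38 infected
Step 5: +0 new -> 38 infected

Answer: 38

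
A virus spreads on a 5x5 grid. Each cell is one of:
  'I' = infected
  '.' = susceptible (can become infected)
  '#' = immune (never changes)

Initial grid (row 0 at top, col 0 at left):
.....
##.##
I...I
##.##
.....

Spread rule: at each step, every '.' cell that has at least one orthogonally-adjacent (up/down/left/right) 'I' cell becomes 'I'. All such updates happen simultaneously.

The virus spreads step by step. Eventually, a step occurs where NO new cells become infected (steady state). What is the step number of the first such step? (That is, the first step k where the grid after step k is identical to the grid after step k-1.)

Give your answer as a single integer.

Step 0 (initial): 2 infected
Step 1: +2 new -> 4 infected
Step 2: +1 new -> 5 infected
Step 3: +2 new -> 7 infected
Step 4: +2 new -> 9 infected
Step 5: +4 new -> 13 infected
Step 6: +4 new -> 17 infected
Step 7: +0 new -> 17 infected

Answer: 7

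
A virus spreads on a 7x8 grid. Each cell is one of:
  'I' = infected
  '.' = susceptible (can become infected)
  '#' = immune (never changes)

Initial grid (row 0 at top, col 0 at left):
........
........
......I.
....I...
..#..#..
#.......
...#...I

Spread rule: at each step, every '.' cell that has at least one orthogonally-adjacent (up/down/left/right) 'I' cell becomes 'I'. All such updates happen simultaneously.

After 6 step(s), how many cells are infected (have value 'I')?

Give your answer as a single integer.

Step 0 (initial): 3 infected
Step 1: +10 new -> 13 infected
Step 2: +13 new -> 26 infected
Step 3: +9 new -> 35 infected
Step 4: +6 new -> 41 infected
Step 5: +6 new -> 47 infected
Step 6: +3 new -> 50 infected

Answer: 50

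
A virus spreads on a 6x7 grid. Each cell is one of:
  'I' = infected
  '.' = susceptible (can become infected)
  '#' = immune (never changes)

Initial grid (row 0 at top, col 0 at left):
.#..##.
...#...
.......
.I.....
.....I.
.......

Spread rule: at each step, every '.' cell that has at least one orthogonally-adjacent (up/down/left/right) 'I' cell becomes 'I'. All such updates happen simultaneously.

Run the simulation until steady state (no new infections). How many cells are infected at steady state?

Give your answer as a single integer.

Step 0 (initial): 2 infected
Step 1: +8 new -> 10 infected
Step 2: +13 new -> 23 infected
Step 3: +9 new -> 32 infected
Step 4: +4 new -> 36 infected
Step 5: +2 new -> 38 infected
Step 6: +0 new -> 38 infected

Answer: 38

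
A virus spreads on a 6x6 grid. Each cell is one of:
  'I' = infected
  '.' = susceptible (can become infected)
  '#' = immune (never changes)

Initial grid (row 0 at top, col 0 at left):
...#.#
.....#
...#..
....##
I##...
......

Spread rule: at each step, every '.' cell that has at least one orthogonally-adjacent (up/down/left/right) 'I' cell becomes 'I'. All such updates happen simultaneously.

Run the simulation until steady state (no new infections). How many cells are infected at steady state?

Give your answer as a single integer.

Step 0 (initial): 1 infected
Step 1: +2 new -> 3 infected
Step 2: +3 new -> 6 infected
Step 3: +4 new -> 10 infected
Step 4: +5 new -> 15 infected
Step 5: +4 new -> 19 infected
Step 6: +4 new -> 23 infected
Step 7: +2 new -> 25 infected
Step 8: +2 new -> 27 infected
Step 9: +1 new -> 28 infected
Step 10: +0 new -> 28 infected

Answer: 28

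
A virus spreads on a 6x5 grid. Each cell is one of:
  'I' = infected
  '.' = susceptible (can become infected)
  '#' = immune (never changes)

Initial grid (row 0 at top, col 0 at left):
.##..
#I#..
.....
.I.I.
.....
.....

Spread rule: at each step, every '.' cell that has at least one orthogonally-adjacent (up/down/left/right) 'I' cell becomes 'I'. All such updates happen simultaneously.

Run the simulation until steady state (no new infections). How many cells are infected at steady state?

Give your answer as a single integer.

Answer: 25

Derivation:
Step 0 (initial): 3 infected
Step 1: +7 new -> 10 infected
Step 2: +9 new -> 19 infected
Step 3: +5 new -> 24 infected
Step 4: +1 new -> 25 infected
Step 5: +0 new -> 25 infected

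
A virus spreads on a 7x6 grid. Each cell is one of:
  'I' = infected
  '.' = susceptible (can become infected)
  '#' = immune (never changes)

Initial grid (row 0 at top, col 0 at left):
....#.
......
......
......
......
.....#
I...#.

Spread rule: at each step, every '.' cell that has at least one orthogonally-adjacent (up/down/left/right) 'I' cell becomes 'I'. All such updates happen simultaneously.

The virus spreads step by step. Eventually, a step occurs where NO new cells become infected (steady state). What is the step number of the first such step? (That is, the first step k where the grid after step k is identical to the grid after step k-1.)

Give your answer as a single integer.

Answer: 12

Derivation:
Step 0 (initial): 1 infected
Step 1: +2 new -> 3 infected
Step 2: +3 new -> 6 infected
Step 3: +4 new -> 10 infected
Step 4: +4 new -> 14 infected
Step 5: +5 new -> 19 infected
Step 6: +5 new -> 24 infected
Step 7: +5 new -> 29 infected
Step 8: +4 new -> 33 infected
Step 9: +3 new -> 36 infected
Step 10: +1 new -> 37 infected
Step 11: +1 new -> 38 infected
Step 12: +0 new -> 38 infected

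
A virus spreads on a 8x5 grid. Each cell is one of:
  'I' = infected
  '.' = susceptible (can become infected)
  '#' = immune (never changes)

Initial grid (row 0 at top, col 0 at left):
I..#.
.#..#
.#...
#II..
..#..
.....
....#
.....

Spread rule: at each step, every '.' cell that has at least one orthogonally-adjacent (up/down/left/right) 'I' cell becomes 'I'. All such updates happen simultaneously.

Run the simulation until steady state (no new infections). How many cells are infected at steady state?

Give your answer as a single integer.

Step 0 (initial): 3 infected
Step 1: +5 new -> 8 infected
Step 2: +8 new -> 16 infected
Step 3: +7 new -> 23 infected
Step 4: +5 new -> 28 infected
Step 5: +3 new -> 31 infected
Step 6: +1 new -> 32 infected
Step 7: +0 new -> 32 infected

Answer: 32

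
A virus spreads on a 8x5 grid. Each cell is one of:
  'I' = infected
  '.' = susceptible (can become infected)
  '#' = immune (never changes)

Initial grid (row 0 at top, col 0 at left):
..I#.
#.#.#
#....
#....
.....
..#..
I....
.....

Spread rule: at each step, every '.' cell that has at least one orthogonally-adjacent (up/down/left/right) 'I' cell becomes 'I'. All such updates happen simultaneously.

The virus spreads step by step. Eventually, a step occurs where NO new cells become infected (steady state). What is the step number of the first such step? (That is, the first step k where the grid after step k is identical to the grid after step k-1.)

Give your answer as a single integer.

Step 0 (initial): 2 infected
Step 1: +4 new -> 6 infected
Step 2: +6 new -> 12 infected
Step 3: +4 new -> 16 infected
Step 4: +6 new -> 22 infected
Step 5: +5 new -> 27 infected
Step 6: +4 new -> 31 infected
Step 7: +1 new -> 32 infected
Step 8: +0 new -> 32 infected

Answer: 8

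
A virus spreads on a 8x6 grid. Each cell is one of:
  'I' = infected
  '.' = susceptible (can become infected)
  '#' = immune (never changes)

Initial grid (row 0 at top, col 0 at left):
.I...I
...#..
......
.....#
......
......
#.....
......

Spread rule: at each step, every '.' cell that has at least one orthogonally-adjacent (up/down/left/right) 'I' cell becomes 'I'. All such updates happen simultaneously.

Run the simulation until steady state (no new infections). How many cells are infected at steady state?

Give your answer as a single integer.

Answer: 45

Derivation:
Step 0 (initial): 2 infected
Step 1: +5 new -> 7 infected
Step 2: +6 new -> 13 infected
Step 3: +4 new -> 17 infected
Step 4: +5 new -> 22 infected
Step 5: +5 new -> 27 infected
Step 6: +6 new -> 33 infected
Step 7: +5 new -> 38 infected
Step 8: +5 new -> 43 infected
Step 9: +2 new -> 45 infected
Step 10: +0 new -> 45 infected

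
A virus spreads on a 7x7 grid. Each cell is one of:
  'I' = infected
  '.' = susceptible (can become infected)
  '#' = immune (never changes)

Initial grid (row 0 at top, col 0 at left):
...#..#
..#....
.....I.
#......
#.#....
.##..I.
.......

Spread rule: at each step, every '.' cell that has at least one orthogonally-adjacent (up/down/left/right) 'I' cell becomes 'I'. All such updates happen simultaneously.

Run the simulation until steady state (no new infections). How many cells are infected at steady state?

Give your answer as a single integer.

Step 0 (initial): 2 infected
Step 1: +8 new -> 10 infected
Step 2: +11 new -> 21 infected
Step 3: +6 new -> 27 infected
Step 4: +3 new -> 30 infected
Step 5: +4 new -> 34 infected
Step 6: +4 new -> 38 infected
Step 7: +3 new -> 41 infected
Step 8: +0 new -> 41 infected

Answer: 41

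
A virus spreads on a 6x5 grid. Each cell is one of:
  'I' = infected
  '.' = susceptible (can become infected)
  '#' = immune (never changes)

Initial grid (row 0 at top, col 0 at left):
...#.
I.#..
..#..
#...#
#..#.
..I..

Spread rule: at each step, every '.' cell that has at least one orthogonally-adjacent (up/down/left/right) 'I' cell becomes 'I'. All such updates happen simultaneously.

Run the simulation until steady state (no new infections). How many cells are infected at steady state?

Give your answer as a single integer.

Step 0 (initial): 2 infected
Step 1: +6 new -> 8 infected
Step 2: +6 new -> 14 infected
Step 3: +4 new -> 18 infected
Step 4: +1 new -> 19 infected
Step 5: +2 new -> 21 infected
Step 6: +1 new -> 22 infected
Step 7: +1 new -> 23 infected
Step 8: +0 new -> 23 infected

Answer: 23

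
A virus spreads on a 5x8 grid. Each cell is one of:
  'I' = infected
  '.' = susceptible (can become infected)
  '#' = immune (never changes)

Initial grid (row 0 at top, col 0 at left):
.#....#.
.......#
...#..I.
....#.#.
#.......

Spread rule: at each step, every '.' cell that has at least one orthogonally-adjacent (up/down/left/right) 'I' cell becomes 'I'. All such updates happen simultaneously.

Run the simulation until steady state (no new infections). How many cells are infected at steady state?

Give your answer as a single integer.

Step 0 (initial): 1 infected
Step 1: +3 new -> 4 infected
Step 2: +4 new -> 8 infected
Step 3: +4 new -> 12 infected
Step 4: +4 new -> 16 infected
Step 5: +3 new -> 19 infected
Step 6: +5 new -> 24 infected
Step 7: +4 new -> 28 infected
Step 8: +3 new -> 31 infected
Step 9: +1 new -> 32 infected
Step 10: +0 new -> 32 infected

Answer: 32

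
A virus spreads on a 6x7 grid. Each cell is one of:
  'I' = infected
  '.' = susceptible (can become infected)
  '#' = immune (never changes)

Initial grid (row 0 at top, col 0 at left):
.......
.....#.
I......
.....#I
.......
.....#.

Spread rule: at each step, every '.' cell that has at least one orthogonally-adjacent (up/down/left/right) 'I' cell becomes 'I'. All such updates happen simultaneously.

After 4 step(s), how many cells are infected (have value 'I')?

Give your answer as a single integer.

Answer: 35

Derivation:
Step 0 (initial): 2 infected
Step 1: +5 new -> 7 infected
Step 2: +9 new -> 16 infected
Step 3: +9 new -> 25 infected
Step 4: +10 new -> 35 infected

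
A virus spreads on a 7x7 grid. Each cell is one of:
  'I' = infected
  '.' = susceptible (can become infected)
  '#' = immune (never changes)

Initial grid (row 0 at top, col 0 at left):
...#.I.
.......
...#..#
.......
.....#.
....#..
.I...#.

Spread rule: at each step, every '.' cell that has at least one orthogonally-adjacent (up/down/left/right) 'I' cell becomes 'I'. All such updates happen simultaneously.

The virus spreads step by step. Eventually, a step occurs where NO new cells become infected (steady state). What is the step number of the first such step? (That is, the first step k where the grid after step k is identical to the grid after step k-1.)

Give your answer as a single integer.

Step 0 (initial): 2 infected
Step 1: +6 new -> 8 infected
Step 2: +7 new -> 15 infected
Step 3: +8 new -> 23 infected
Step 4: +7 new -> 30 infected
Step 5: +7 new -> 37 infected
Step 6: +3 new -> 40 infected
Step 7: +3 new -> 43 infected
Step 8: +0 new -> 43 infected

Answer: 8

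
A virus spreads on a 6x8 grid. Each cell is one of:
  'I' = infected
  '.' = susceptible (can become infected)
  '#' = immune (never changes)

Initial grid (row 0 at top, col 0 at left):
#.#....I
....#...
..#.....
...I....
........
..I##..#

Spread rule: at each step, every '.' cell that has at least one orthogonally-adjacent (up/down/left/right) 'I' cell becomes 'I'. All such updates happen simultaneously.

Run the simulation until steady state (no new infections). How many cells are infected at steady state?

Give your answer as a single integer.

Step 0 (initial): 3 infected
Step 1: +8 new -> 11 infected
Step 2: +10 new -> 21 infected
Step 3: +12 new -> 33 infected
Step 4: +5 new -> 38 infected
Step 5: +3 new -> 41 infected
Step 6: +0 new -> 41 infected

Answer: 41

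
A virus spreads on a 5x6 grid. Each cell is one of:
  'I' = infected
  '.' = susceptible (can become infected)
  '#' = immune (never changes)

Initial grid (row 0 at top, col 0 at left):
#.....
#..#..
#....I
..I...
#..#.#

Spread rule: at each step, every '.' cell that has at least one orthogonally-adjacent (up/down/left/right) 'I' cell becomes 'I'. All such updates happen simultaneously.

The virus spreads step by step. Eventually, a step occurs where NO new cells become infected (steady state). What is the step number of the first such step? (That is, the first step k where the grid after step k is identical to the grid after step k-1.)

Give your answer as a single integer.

Step 0 (initial): 2 infected
Step 1: +7 new -> 9 infected
Step 2: +8 new -> 17 infected
Step 3: +4 new -> 21 infected
Step 4: +2 new -> 23 infected
Step 5: +0 new -> 23 infected

Answer: 5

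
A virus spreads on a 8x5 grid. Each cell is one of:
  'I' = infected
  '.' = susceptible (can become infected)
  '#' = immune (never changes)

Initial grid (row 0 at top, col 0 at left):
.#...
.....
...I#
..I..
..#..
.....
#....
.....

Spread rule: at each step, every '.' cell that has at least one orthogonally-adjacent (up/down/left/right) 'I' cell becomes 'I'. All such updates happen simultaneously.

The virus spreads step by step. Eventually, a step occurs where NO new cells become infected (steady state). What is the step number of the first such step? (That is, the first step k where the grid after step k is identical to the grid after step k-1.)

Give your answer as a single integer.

Answer: 7

Derivation:
Step 0 (initial): 2 infected
Step 1: +4 new -> 6 infected
Step 2: +8 new -> 14 infected
Step 3: +8 new -> 22 infected
Step 4: +6 new -> 28 infected
Step 5: +5 new -> 33 infected
Step 6: +3 new -> 36 infected
Step 7: +0 new -> 36 infected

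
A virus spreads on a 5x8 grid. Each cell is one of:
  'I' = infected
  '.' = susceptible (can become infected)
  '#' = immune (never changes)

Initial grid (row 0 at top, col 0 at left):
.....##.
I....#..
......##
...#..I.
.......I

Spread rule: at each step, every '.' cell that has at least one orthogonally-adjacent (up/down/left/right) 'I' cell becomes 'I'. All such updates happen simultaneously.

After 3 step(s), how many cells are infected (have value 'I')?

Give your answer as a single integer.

Step 0 (initial): 3 infected
Step 1: +6 new -> 9 infected
Step 2: +7 new -> 16 infected
Step 3: +7 new -> 23 infected

Answer: 23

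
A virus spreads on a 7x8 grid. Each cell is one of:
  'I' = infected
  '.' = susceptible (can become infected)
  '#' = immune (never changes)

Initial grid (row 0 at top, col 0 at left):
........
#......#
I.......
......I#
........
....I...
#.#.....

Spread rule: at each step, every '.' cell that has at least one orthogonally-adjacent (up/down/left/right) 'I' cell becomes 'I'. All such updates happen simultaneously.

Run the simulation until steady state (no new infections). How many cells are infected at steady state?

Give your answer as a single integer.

Step 0 (initial): 3 infected
Step 1: +9 new -> 12 infected
Step 2: +15 new -> 27 infected
Step 3: +14 new -> 41 infected
Step 4: +8 new -> 49 infected
Step 5: +2 new -> 51 infected
Step 6: +0 new -> 51 infected

Answer: 51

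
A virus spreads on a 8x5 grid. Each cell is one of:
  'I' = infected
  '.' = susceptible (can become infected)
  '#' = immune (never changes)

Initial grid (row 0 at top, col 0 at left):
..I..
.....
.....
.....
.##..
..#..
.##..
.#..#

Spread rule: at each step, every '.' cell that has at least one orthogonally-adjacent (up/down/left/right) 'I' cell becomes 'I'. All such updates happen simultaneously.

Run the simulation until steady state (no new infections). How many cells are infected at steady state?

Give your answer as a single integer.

Step 0 (initial): 1 infected
Step 1: +3 new -> 4 infected
Step 2: +5 new -> 9 infected
Step 3: +5 new -> 14 infected
Step 4: +4 new -> 18 infected
Step 5: +3 new -> 21 infected
Step 6: +3 new -> 24 infected
Step 7: +3 new -> 27 infected
Step 8: +4 new -> 31 infected
Step 9: +2 new -> 33 infected
Step 10: +0 new -> 33 infected

Answer: 33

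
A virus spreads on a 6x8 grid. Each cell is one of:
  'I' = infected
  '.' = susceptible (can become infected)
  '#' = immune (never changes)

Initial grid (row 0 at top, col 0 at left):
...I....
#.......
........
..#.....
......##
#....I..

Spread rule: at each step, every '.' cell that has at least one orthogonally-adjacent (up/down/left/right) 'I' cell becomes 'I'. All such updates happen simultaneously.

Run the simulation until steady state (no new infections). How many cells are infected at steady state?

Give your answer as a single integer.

Answer: 43

Derivation:
Step 0 (initial): 2 infected
Step 1: +6 new -> 8 infected
Step 2: +9 new -> 17 infected
Step 3: +12 new -> 29 infected
Step 4: +7 new -> 36 infected
Step 5: +5 new -> 41 infected
Step 6: +2 new -> 43 infected
Step 7: +0 new -> 43 infected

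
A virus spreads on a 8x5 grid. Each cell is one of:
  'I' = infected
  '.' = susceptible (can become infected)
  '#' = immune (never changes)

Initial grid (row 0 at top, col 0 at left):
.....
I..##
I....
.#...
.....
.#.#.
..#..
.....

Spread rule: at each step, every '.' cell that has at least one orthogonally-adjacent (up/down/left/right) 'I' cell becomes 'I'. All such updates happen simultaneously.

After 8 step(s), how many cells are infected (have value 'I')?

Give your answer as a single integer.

Answer: 32

Derivation:
Step 0 (initial): 2 infected
Step 1: +4 new -> 6 infected
Step 2: +4 new -> 10 infected
Step 3: +5 new -> 15 infected
Step 4: +5 new -> 20 infected
Step 5: +6 new -> 26 infected
Step 6: +2 new -> 28 infected
Step 7: +2 new -> 30 infected
Step 8: +2 new -> 32 infected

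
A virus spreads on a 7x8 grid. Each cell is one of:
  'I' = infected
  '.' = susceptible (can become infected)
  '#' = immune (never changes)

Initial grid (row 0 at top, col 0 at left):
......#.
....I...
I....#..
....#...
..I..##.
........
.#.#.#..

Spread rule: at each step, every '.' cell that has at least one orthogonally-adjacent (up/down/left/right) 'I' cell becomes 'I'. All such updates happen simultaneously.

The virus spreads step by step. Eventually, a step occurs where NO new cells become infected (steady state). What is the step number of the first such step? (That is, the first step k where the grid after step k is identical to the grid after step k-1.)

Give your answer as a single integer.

Step 0 (initial): 3 infected
Step 1: +11 new -> 14 infected
Step 2: +15 new -> 29 infected
Step 3: +6 new -> 35 infected
Step 4: +6 new -> 41 infected
Step 5: +3 new -> 44 infected
Step 6: +3 new -> 47 infected
Step 7: +1 new -> 48 infected
Step 8: +0 new -> 48 infected

Answer: 8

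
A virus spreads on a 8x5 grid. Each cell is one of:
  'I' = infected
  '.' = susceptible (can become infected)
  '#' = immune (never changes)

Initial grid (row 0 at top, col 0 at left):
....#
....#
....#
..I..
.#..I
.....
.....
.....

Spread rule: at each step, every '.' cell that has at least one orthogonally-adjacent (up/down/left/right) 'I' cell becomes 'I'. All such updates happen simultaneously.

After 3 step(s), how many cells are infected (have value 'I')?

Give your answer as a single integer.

Step 0 (initial): 2 infected
Step 1: +7 new -> 9 infected
Step 2: +7 new -> 16 infected
Step 3: +9 new -> 25 infected

Answer: 25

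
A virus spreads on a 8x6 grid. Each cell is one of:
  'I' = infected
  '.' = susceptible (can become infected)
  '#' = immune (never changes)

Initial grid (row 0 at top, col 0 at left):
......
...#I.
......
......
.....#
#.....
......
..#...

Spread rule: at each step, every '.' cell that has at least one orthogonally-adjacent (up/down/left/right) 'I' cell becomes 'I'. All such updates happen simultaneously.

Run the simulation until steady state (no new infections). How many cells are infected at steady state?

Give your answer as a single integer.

Step 0 (initial): 1 infected
Step 1: +3 new -> 4 infected
Step 2: +5 new -> 9 infected
Step 3: +5 new -> 14 infected
Step 4: +6 new -> 20 infected
Step 5: +8 new -> 28 infected
Step 6: +7 new -> 35 infected
Step 7: +5 new -> 40 infected
Step 8: +1 new -> 41 infected
Step 9: +2 new -> 43 infected
Step 10: +1 new -> 44 infected
Step 11: +0 new -> 44 infected

Answer: 44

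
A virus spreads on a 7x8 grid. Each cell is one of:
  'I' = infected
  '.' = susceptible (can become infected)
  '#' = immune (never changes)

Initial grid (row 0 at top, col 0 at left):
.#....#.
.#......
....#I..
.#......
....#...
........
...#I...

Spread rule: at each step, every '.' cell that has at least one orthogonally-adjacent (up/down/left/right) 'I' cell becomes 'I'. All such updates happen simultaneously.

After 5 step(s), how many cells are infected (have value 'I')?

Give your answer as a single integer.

Step 0 (initial): 2 infected
Step 1: +5 new -> 7 infected
Step 2: +10 new -> 17 infected
Step 3: +10 new -> 27 infected
Step 4: +10 new -> 37 infected
Step 5: +5 new -> 42 infected

Answer: 42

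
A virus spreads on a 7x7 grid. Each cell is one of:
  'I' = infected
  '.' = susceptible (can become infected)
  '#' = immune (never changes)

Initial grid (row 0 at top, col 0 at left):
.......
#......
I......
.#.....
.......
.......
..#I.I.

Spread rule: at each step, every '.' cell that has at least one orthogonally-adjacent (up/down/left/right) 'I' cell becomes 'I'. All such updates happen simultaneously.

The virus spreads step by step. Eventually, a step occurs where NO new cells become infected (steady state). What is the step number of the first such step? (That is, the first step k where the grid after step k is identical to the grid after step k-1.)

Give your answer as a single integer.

Answer: 8

Derivation:
Step 0 (initial): 3 infected
Step 1: +6 new -> 9 infected
Step 2: +8 new -> 17 infected
Step 3: +12 new -> 29 infected
Step 4: +9 new -> 38 infected
Step 5: +4 new -> 42 infected
Step 6: +3 new -> 45 infected
Step 7: +1 new -> 46 infected
Step 8: +0 new -> 46 infected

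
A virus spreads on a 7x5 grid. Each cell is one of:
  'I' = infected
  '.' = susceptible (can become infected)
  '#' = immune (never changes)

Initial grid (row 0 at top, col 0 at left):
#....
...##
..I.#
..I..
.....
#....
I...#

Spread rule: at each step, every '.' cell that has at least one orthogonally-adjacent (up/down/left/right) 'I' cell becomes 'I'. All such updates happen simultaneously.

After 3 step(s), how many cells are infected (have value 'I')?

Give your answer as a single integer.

Step 0 (initial): 3 infected
Step 1: +7 new -> 10 infected
Step 2: +10 new -> 20 infected
Step 3: +7 new -> 27 infected

Answer: 27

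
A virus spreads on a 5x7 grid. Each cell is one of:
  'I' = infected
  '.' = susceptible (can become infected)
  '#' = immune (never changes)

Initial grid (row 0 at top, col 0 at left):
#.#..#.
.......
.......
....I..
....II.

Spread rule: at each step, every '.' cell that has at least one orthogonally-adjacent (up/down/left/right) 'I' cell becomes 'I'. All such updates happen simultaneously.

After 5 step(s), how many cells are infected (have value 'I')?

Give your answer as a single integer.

Answer: 30

Derivation:
Step 0 (initial): 3 infected
Step 1: +5 new -> 8 infected
Step 2: +6 new -> 14 infected
Step 3: +7 new -> 21 infected
Step 4: +6 new -> 27 infected
Step 5: +3 new -> 30 infected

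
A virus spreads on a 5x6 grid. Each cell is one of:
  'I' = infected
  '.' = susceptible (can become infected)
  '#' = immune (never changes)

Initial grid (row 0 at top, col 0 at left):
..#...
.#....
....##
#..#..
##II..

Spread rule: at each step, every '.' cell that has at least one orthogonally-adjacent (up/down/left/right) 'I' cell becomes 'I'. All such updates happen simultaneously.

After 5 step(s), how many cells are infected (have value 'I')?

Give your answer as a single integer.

Answer: 17

Derivation:
Step 0 (initial): 2 infected
Step 1: +2 new -> 4 infected
Step 2: +4 new -> 8 infected
Step 3: +4 new -> 12 infected
Step 4: +2 new -> 14 infected
Step 5: +3 new -> 17 infected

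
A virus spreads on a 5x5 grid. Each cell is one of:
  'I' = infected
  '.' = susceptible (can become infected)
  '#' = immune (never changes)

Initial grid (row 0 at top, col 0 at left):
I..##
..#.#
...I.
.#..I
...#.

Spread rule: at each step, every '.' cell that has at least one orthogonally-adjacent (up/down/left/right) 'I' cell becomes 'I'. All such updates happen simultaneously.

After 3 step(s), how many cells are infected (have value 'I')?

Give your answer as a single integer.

Step 0 (initial): 3 infected
Step 1: +7 new -> 10 infected
Step 2: +5 new -> 15 infected
Step 3: +2 new -> 17 infected

Answer: 17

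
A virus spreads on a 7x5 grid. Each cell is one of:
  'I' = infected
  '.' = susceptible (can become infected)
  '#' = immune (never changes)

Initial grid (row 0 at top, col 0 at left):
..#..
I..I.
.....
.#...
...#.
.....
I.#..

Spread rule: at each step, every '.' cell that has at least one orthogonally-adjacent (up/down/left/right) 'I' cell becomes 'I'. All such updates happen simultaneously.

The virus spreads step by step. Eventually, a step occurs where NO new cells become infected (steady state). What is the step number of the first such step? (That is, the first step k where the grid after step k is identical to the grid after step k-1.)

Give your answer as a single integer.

Answer: 7

Derivation:
Step 0 (initial): 3 infected
Step 1: +9 new -> 12 infected
Step 2: +9 new -> 21 infected
Step 3: +4 new -> 25 infected
Step 4: +3 new -> 28 infected
Step 5: +2 new -> 30 infected
Step 6: +1 new -> 31 infected
Step 7: +0 new -> 31 infected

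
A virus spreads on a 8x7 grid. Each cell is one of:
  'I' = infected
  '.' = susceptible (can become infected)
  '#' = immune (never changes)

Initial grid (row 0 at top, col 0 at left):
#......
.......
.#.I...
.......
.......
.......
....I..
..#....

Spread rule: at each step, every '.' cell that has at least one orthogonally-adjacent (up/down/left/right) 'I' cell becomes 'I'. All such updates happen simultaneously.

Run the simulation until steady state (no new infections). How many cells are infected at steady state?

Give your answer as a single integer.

Step 0 (initial): 2 infected
Step 1: +8 new -> 10 infected
Step 2: +14 new -> 24 infected
Step 3: +13 new -> 37 infected
Step 4: +11 new -> 48 infected
Step 5: +5 new -> 53 infected
Step 6: +0 new -> 53 infected

Answer: 53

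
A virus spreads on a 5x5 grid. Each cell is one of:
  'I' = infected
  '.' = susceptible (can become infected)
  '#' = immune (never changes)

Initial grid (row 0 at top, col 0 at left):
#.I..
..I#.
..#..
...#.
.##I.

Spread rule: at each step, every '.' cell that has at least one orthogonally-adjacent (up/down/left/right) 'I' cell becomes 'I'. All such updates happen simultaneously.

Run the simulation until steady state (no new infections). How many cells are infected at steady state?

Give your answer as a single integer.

Step 0 (initial): 3 infected
Step 1: +4 new -> 7 infected
Step 2: +4 new -> 11 infected
Step 3: +4 new -> 15 infected
Step 4: +3 new -> 18 infected
Step 5: +1 new -> 19 infected
Step 6: +0 new -> 19 infected

Answer: 19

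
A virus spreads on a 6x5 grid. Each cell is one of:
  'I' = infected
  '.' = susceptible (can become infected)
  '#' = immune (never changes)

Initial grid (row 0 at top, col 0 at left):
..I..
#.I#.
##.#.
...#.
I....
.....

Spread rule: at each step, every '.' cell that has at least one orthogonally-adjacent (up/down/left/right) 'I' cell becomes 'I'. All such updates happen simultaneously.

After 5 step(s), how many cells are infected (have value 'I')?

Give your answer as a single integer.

Step 0 (initial): 3 infected
Step 1: +7 new -> 10 infected
Step 2: +6 new -> 16 infected
Step 3: +3 new -> 19 infected
Step 4: +3 new -> 22 infected
Step 5: +2 new -> 24 infected

Answer: 24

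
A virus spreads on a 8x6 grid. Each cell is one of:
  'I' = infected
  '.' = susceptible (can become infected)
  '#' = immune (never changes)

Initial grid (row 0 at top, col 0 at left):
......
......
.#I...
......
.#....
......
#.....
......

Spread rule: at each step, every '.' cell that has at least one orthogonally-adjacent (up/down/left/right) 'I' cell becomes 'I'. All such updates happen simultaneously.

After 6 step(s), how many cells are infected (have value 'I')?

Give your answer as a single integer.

Answer: 41

Derivation:
Step 0 (initial): 1 infected
Step 1: +3 new -> 4 infected
Step 2: +7 new -> 11 infected
Step 3: +9 new -> 20 infected
Step 4: +10 new -> 30 infected
Step 5: +7 new -> 37 infected
Step 6: +4 new -> 41 infected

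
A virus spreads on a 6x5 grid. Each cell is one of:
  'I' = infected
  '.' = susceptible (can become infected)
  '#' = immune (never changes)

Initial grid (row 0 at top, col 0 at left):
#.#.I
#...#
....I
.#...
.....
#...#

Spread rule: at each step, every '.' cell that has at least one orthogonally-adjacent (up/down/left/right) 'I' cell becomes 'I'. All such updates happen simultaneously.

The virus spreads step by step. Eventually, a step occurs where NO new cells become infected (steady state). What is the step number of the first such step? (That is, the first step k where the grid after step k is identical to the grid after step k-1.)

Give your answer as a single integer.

Step 0 (initial): 2 infected
Step 1: +3 new -> 5 infected
Step 2: +4 new -> 9 infected
Step 3: +4 new -> 13 infected
Step 4: +4 new -> 17 infected
Step 5: +4 new -> 21 infected
Step 6: +2 new -> 23 infected
Step 7: +0 new -> 23 infected

Answer: 7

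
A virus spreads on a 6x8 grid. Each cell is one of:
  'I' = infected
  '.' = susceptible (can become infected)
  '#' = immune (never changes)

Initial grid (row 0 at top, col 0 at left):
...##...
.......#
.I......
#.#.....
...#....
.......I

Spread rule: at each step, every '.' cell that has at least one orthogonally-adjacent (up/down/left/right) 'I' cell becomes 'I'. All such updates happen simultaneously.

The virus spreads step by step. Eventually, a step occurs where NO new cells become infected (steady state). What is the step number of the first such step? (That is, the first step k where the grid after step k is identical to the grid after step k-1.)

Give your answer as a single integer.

Answer: 8

Derivation:
Step 0 (initial): 2 infected
Step 1: +6 new -> 8 infected
Step 2: +8 new -> 16 infected
Step 3: +12 new -> 28 infected
Step 4: +9 new -> 37 infected
Step 5: +2 new -> 39 infected
Step 6: +2 new -> 41 infected
Step 7: +1 new -> 42 infected
Step 8: +0 new -> 42 infected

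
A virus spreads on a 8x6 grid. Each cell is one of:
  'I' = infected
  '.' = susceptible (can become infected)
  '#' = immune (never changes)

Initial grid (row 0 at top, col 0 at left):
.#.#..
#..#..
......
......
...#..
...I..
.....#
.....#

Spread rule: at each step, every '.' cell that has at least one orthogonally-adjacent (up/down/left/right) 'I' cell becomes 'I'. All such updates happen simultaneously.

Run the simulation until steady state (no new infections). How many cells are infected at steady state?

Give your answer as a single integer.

Step 0 (initial): 1 infected
Step 1: +3 new -> 4 infected
Step 2: +7 new -> 11 infected
Step 3: +8 new -> 19 infected
Step 4: +8 new -> 27 infected
Step 5: +7 new -> 34 infected
Step 6: +5 new -> 39 infected
Step 7: +1 new -> 40 infected
Step 8: +0 new -> 40 infected

Answer: 40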